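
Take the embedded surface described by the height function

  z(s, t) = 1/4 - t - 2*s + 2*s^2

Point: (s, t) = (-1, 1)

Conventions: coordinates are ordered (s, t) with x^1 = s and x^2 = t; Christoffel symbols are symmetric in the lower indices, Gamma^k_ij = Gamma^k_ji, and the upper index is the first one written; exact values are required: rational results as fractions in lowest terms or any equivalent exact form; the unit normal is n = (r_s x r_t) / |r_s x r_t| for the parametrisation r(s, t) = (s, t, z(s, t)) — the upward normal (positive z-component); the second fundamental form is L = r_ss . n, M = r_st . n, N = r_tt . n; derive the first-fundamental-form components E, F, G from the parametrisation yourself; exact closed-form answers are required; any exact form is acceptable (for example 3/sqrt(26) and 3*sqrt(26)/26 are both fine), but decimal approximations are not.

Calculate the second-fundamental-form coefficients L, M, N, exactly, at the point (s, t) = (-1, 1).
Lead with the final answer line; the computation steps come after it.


Answer: L = 2*sqrt(38)/19, M = 0, N = 0

z_s = -6, z_t = -1, z_ss = 4, z_st = 0, z_tt = 0
E = 37, F = 6, G = 2; answer radicand W^2 = 38
unnormalised second-form numerators: l = 4, m = 0, n = 0; L = l/sqrt(38), and similarly M = m/sqrt(W^2), N = n/sqrt(W^2)


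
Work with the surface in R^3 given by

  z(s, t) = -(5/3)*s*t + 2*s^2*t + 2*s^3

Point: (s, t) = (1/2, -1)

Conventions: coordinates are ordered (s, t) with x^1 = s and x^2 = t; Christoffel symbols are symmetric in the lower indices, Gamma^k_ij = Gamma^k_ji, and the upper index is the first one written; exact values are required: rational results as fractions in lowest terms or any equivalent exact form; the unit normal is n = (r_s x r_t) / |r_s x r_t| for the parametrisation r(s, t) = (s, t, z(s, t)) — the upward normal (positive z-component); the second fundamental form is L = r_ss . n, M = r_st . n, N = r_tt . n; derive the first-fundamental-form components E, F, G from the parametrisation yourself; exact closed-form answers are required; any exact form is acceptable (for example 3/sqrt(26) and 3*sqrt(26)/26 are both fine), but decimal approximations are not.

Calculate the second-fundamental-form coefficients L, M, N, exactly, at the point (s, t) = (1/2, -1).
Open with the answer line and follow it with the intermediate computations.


Answer: L = 12*sqrt(89)/89, M = 2*sqrt(89)/89, N = 0

z_s = 7/6, z_t = -1/3, z_ss = 2, z_st = 1/3, z_tt = 0
E = 85/36, F = -7/18, G = 10/9; answer radicand W^2 = 89/36
unnormalised second-form numerators: l = 2, m = 1/3, n = 0; L = l/sqrt(89/36), and similarly M = m/sqrt(W^2), N = n/sqrt(W^2)


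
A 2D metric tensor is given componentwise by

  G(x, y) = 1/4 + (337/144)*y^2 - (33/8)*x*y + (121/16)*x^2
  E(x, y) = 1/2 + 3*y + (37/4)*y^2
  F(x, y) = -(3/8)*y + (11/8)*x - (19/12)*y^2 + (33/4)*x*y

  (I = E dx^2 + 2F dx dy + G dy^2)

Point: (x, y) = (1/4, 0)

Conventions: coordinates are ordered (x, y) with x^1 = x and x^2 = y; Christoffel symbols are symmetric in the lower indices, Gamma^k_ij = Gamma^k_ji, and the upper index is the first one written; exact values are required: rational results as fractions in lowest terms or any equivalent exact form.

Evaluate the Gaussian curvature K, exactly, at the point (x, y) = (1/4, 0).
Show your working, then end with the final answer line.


E = 1/2, F = 11/32, G = 185/256, EG - F^2 = 249/1024 at the point
E_x = 0, E_y = 3, F_x = 11/8, F_y = 27/16, G_x = 121/32, G_y = -33/32
E_yy = 37/2, F_xy = 33/4, G_xx = 121/8
By Brioschi, K is (det M1 - det M2) divided by (EG - F^2) squared.
M1 = [[-E_yy/2 + F_xy - G_xx/2, E_x/2, F_x - E_y/2], [F_y - G_x/2, E, F], [G_y/2, F, G]] = [[-137/16, 0, -1/8], [-13/64, 1/2, 11/32], [-33/64, 11/32, 185/256]]; det M1 = -17249/8192
M2 = [[0, E_y/2, G_x/2], [E_y/2, E, F], [G_x/2, F, G]] = [[0, 3/2, 121/64], [3/2, 1/2, 11/32], [121/64, 11/32, 185/256]]; det M2 = -11989/8192
det M1 - det M2 = -1315/2048; K = -1315/2048 / (249/1024)^2 = -673280/62001

Answer: K = -673280/62001


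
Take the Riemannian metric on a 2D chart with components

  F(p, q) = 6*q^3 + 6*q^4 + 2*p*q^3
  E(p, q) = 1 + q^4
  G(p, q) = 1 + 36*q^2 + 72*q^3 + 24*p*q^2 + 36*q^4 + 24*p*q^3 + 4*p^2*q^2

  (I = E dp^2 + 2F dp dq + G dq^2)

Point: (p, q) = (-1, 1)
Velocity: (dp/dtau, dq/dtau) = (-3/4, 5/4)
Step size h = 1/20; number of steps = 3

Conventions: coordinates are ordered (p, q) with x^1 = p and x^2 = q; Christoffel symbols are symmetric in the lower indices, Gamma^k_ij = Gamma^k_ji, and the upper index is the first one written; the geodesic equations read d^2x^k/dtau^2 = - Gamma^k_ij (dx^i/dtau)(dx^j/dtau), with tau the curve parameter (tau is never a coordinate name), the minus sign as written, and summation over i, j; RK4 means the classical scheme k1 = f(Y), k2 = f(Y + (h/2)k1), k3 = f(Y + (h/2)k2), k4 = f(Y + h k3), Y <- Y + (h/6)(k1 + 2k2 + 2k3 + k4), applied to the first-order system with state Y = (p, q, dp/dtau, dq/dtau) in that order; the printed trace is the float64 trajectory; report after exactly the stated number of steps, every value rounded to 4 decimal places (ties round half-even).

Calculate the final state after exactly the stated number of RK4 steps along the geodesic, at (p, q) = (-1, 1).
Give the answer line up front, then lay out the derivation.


Answer: p = -1.1145, q = 1.1684, dp/dtau = -0.7741, dq/dtau = 1.0183

f(Y) = (dp/dtau, dq/dtau, -Gamma^p_ij Y'^i Y'^j, -Gamma^q_ij Y'^i Y'^j) with the Gammas evaluated at the stage position; h = 0.050000; intermediate values shown to 6 dp
step 0: p = -1.0000, q = 1.0000, dp/dtau = -0.7500, dq/dtau = 1.2500
step 1:
  k1: at (p, q) = (-1.000000, 1.000000), (dp/dtau, dq/dtau) = (-0.750000, 1.250000); Gamma_ppp = 0.000000, Gamma_ppq = 0.019608, Gamma_pqq = 0.156863, Gamma_qpp = 0.000000, Gamma_qpq = 0.196078, Gamma_qqq = 1.568627; k1 = (-0.750000, 1.250000, -0.208333, -2.083333)
  k2: at (p, q) = (-1.018750, 1.031250), (dp/dtau, dq/dtau) = (-0.755208, 1.197917); Gamma_ppp = 0.000000, Gamma_ppq = 0.019638, Gamma_pqq = 0.155556, Gamma_qpp = 0.000000, Gamma_qpq = 0.193285, Gamma_qqq = 1.531051; k2 = (-0.755208, 1.197917, -0.187692, -1.847344)
  k3: at (p, q) = (-1.018880, 1.029948), (dp/dtau, dq/dtau) = (-0.754692, 1.203816); Gamma_ppp = 0.000000, Gamma_ppq = 0.019644, Gamma_pqq = 0.155648, Gamma_qpp = 0.000000, Gamma_qpq = 0.193433, Gamma_qqq = 1.532673; k3 = (-0.754692, 1.203816, -0.189868, -1.869637)
  k4: at (p, q) = (-1.037735, 1.060191), (dp/dtau, dq/dtau) = (-0.759493, 1.156518); Gamma_ppp = 0.000000, Gamma_ppq = 0.019668, Gamma_pqq = 0.154411, Gamma_qpp = 0.000000, Gamma_qpq = 0.190813, Gamma_qqq = 1.498048; k4 = (-0.759493, 1.156518, -0.171978, -1.668483)
  Y <- Y + (h/6)(k1 + 2k2 + 2k3 + k4): p = -1.0377, q = 1.0601, dp/dtau = -0.7595, dq/dtau = 1.1568
step 2:
  k1: at (p, q) = (-1.037744, 1.060083), (dp/dtau, dq/dtau) = (-0.759462, 1.156785); Gamma_ppp = 0.000000, Gamma_ppq = 0.019668, Gamma_pqq = 0.154418, Gamma_qpp = 0.000000, Gamma_qpq = 0.190825, Gamma_qqq = 1.498176; k1 = (-0.759462, 1.156785, -0.172076, -1.669495)
  k2: at (p, q) = (-1.056731, 1.089003), (dp/dtau, dq/dtau) = (-0.763764, 1.115048); Gamma_ppp = 0.000000, Gamma_ppq = 0.019690, Gamma_pqq = 0.153273, Gamma_qpp = 0.000000, Gamma_qpq = 0.188408, Gamma_qqq = 1.466649; k2 = (-0.763764, 1.115048, -0.157032, -1.502623)
  k3: at (p, q) = (-1.056838, 1.087959), (dp/dtau, dq/dtau) = (-0.763388, 1.119220); Gamma_ppp = 0.000000, Gamma_ppq = 0.019695, Gamma_pqq = 0.153345, Gamma_qpp = 0.000000, Gamma_qpq = 0.188522, Gamma_qqq = 1.467841; k3 = (-0.763388, 1.119220, -0.158434, -1.516549)
  k4: at (p, q) = (-1.075914, 1.116044), (dp/dtau, dq/dtau) = (-0.767384, 1.080958); Gamma_ppp = 0.000000, Gamma_ppq = 0.019712, Gamma_pqq = 0.152258, Gamma_qpp = 0.000000, Gamma_qpq = 0.186242, Gamma_qqq = 1.438539; k4 = (-0.767384, 1.080958, -0.145206, -1.371910)
  Y <- Y + (h/6)(k1 + 2k2 + 2k3 + k4): p = -1.0759, q = 1.1160, dp/dtau = -0.7674, dq/dtau = 1.0811
step 3:
  k1: at (p, q) = (-1.075920, 1.115969), (dp/dtau, dq/dtau) = (-0.767364, 1.081121); Gamma_ppp = 0.000000, Gamma_ppq = 0.019713, Gamma_pqq = 0.152263, Gamma_qpp = 0.000000, Gamma_qpq = 0.186250, Gamma_qqq = 1.438622; k1 = (-0.767364, 1.081121, -0.145261, -1.372461)
  k2: at (p, q) = (-1.095104, 1.142997), (dp/dtau, dq/dtau) = (-0.770995, 1.046809); Gamma_ppp = 0.000000, Gamma_ppq = 0.019728, Gamma_pqq = 0.151249, Gamma_qpp = 0.000000, Gamma_qpq = 0.184128, Gamma_qqq = 1.411634; k2 = (-0.770995, 1.046809, -0.133895, -1.249668)
  k3: at (p, q) = (-1.095195, 1.142139), (dp/dtau, dq/dtau) = (-0.770711, 1.049879); Gamma_ppp = 0.000000, Gamma_ppq = 0.019733, Gamma_pqq = 0.151308, Gamma_qpp = 0.000000, Gamma_qpq = 0.184218, Gamma_qqq = 1.412540; k3 = (-0.770711, 1.049879, -0.134845, -1.258845)
  k4: at (p, q) = (-1.114456, 1.168463), (dp/dtau, dq/dtau) = (-0.774106, 1.018178); Gamma_ppp = 0.000000, Gamma_ppq = 0.019746, Gamma_pqq = 0.150344, Gamma_qpp = 0.000000, Gamma_qpq = 0.182209, Gamma_qqq = 1.387281; k4 = (-0.774106, 1.018178, -0.124732, -1.150951)
  Y <- Y + (h/6)(k1 + 2k2 + 2k3 + k4): p = -1.1145, q = 1.1684, dp/dtau = -0.7741, dq/dtau = 1.0183


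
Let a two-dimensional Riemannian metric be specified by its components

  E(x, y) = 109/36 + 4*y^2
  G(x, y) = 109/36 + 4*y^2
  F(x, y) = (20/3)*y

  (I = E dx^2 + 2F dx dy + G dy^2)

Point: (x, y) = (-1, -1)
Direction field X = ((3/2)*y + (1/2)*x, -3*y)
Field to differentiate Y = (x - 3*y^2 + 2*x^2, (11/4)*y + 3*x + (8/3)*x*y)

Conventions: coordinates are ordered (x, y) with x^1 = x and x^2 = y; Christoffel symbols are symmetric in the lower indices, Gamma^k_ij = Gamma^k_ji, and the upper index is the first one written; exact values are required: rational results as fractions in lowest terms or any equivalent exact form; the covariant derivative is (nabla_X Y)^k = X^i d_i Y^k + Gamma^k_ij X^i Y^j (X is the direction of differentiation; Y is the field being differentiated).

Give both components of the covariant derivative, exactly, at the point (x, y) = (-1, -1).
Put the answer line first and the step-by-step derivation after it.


Answer: (nabla_X Y)^x = 44004/6409, (nabla_X Y)^y = -702077/76908

E = 253/36, F = -20/3, G = 253/36 at the point
E_x = 0, E_y = -8, F_x = 0, F_y = 20/3, G_x = 0, G_y = -8
EG - F^2 = 6409/1296;  g^inv = (1296/6409) * [[253/36, 20/3], [20/3, 253/36]]
first-kind symbols [ij,l] = (1/2)(d_i g_jl + d_j g_il - d_l g_ij): [xx,x] = E_x/2 = 0, [xx,y] = F_x - E_y/2 = 4, [xy,x] = E_y/2 = -4, [xy,y] = G_x/2 = 0, [yy,x] = F_y - G_x/2 = 20/3, [yy,y] = G_y/2 = -4
Gamma^x_ij = (G*[ij,x] - F*[ij,y])/(EG - F^2), Gamma^y_ij = (E*[ij,y] - F*[ij,x])/(EG - F^2)
Gamma_xxx = 34560/6409, Gamma_xxy = -36432/6409, Gamma_xyy = 26160/6409, Gamma_yxx = 36432/6409, Gamma_yxy = -34560/6409, Gamma_yyy = 21168/6409
X = (-2, 3), Y = (-2, -37/12) at the point


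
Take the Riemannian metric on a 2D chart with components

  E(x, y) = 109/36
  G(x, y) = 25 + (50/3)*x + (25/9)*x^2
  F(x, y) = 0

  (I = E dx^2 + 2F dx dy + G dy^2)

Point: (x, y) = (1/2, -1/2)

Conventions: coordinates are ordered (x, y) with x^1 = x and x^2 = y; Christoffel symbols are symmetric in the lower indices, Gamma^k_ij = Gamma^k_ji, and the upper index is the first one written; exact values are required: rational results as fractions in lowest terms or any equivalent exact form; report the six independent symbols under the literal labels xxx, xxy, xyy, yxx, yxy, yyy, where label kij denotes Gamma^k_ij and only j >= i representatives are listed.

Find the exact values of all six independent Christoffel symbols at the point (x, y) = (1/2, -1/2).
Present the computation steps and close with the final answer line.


E = 109/36, F = 0, G = 1225/36 at the point
E_x = 0, E_y = 0, F_x = 0, F_y = 0, G_x = 175/9, G_y = 0
EG - F^2 = 133525/1296;  g^inv = (1296/133525) * [[1225/36, 0], [0, 109/36]]
first-kind symbols [ij,l] = (1/2)(d_i g_jl + d_j g_il - d_l g_ij): [xx,x] = E_x/2 = 0, [xx,y] = F_x - E_y/2 = 0, [xy,x] = E_y/2 = 0, [xy,y] = G_x/2 = 175/18, [yy,x] = F_y - G_x/2 = -175/18, [yy,y] = G_y/2 = 0
Gamma^x_ij = (G*[ij,x] - F*[ij,y])/(EG - F^2), Gamma^y_ij = (E*[ij,y] - F*[ij,x])/(EG - F^2)

Answer: Gamma_xxx = 0, Gamma_xxy = 0, Gamma_xyy = -350/109, Gamma_yxx = 0, Gamma_yxy = 2/7, Gamma_yyy = 0


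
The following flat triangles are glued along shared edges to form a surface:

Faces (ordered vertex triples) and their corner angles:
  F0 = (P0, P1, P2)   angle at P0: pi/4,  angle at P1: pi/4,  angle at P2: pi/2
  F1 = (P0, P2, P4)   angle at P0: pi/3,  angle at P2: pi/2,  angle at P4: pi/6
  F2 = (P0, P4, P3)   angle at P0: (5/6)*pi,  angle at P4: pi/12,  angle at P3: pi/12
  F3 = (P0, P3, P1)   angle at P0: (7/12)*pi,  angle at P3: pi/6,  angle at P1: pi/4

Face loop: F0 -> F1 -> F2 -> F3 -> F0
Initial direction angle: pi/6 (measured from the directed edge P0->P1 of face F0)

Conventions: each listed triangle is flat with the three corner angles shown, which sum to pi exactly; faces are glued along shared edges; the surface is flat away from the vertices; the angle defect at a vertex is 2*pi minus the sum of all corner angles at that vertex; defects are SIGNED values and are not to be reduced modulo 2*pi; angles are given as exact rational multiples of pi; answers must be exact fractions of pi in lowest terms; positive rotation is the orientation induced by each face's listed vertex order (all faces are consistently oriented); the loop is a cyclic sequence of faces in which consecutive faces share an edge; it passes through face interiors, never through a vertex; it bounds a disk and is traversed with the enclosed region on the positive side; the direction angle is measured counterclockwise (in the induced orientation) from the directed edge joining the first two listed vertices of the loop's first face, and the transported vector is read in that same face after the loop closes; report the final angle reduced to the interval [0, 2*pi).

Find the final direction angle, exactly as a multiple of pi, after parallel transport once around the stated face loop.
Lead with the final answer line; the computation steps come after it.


Answer: final direction angle = pi/6

enclosed vertex P0: corner angles sum to 2*pi, defect = 2*pi - 2*pi = 0
final direction = starting direction + enclosed defect total, reduced mod 2*pi (induced orientation)
final angle = pi/6 + 0 = pi/6 (mod 2*pi)


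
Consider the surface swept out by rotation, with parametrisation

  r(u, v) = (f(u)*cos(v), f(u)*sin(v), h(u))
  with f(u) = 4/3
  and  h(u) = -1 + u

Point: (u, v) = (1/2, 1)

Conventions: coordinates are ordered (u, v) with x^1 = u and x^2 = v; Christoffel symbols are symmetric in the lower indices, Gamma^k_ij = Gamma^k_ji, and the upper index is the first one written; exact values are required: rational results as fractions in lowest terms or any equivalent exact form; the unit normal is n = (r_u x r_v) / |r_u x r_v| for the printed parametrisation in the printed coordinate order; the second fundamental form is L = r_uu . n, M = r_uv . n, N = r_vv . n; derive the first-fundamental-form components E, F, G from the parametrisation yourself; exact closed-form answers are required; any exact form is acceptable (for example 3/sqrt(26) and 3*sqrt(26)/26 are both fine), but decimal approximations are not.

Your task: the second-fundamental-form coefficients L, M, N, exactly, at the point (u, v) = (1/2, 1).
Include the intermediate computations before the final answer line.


f = 4/3, f' = 0, f'' = 0, h' = 1, h'' = 0
E = 1, F = 0, G = 16/9; answer radicand W^2 = 1
unnormalised second-form numerators: l = 0, m = 0, n = 4/3; L = l/sqrt(1), and similarly M = m/sqrt(W^2), N = n/sqrt(W^2)

Answer: L = 0, M = 0, N = 4/3


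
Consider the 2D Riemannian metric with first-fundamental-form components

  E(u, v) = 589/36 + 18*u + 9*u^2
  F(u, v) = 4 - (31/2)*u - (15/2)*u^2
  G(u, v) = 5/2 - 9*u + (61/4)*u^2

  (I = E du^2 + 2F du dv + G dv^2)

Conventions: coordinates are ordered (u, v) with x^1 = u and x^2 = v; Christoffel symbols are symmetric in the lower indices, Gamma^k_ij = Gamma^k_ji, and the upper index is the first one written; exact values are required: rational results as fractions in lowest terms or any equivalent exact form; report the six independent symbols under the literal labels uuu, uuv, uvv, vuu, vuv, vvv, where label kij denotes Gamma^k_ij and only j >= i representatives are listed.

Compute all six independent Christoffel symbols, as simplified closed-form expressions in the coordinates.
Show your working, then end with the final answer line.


E = 589/36 + 18*u + 9*u^2; F = 4 - (31/2)*u - (15/2)*u^2; G = 5/2 - 9*u + (61/4)*u^2
Gamma^k_ij = (1/2) g^{kl} (d_i g_jl + d_j g_il - d_l g_ij), with g^inv = (1/(EG-F^2)) [[G, -F], [-F, E]]
first partials: E_u = 18 + 18*u, E_v = 0, F_u = -31/2 - 15*u, F_v = 0, G_u = -9 + (61/2)*u, G_v = 0
D = EG - F^2 = 1793/72 + (87/4)*u - (10115/144)*u^2 - 39*u^3 + 81*u^4
expanded: Gamma^u_uu = (G E_u - 2F F_u + F E_v)/(2D), Gamma^u_uv = (G E_v - F G_u)/(2D), Gamma^u_vv = (2G F_v - G G_u - F G_v)/(2D), Gamma^v_uu = (2E F_u - E E_v - F E_u)/(2D), Gamma^v_uv = (E G_u - F E_v)/(2D), Gamma^v_vv = (E G_v - 2F F_v + F G_u)/(2D); substitute and cancel common factors

Answer: Gamma_uuu = (3564*u^3 - 42120*u^2 - 34380*u + 12168)/(11664*u^4 - 5616*u^3 - 10115*u^2 + 3132*u + 3586), Gamma_uuv = (16470*u^3 + 29178*u^2 - 18828*u + 2592)/(11664*u^4 - 5616*u^3 - 10115*u^2 + 3132*u + 3586), Gamma_uvv = (-33489*u^3 + 29646*u^2 - 11322*u + 1620)/(11664*u^4 - 5616*u^3 - 10115*u^2 + 3132*u + 3586), Gamma_vuu = (-9720*u^3 - 29160*u^2 - 60612*u - 41702)/(11664*u^4 - 5616*u^3 - 10115*u^2 + 3132*u + 3586), Gamma_vuv = (19764*u^3 + 33696*u^2 + 24265*u - 10602)/(11664*u^4 - 5616*u^3 - 10115*u^2 + 3132*u + 3586), Gamma_vvv = (-16470*u^3 - 29178*u^2 + 18828*u - 2592)/(11664*u^4 - 5616*u^3 - 10115*u^2 + 3132*u + 3586)


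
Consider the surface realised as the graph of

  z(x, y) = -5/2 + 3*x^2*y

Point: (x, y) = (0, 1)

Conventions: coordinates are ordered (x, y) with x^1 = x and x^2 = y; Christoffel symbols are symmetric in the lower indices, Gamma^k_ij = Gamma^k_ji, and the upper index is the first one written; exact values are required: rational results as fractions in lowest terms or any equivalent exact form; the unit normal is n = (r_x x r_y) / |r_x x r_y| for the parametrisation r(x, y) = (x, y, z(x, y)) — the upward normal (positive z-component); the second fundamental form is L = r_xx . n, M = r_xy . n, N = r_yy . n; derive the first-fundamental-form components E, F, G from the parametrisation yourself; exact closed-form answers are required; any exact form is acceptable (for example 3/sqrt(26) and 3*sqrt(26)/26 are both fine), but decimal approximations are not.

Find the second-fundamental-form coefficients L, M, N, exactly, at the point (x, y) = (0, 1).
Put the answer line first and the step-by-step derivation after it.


Answer: L = 6, M = 0, N = 0

z_x = 0, z_y = 0, z_xx = 6, z_xy = 0, z_yy = 0
E = 1, F = 0, G = 1; answer radicand W^2 = 1
unnormalised second-form numerators: l = 6, m = 0, n = 0; L = l/sqrt(1), and similarly M = m/sqrt(W^2), N = n/sqrt(W^2)


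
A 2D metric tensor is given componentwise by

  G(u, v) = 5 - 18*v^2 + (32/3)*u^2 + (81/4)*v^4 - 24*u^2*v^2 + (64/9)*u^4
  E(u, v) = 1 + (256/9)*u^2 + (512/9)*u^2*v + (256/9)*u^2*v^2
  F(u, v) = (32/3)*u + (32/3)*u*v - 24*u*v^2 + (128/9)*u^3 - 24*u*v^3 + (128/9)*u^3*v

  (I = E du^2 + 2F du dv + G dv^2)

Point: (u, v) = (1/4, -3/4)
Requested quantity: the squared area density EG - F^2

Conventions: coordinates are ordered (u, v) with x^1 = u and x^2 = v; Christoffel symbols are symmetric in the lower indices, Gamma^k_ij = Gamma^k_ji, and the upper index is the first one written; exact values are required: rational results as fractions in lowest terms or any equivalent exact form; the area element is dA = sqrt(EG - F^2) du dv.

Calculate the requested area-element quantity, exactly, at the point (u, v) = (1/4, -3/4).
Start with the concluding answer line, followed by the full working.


Answer: EG - F^2 = 11465/9216

E = 10/9, F = -35/288, G = 10441/9216; EG - F^2 = 11465/9216


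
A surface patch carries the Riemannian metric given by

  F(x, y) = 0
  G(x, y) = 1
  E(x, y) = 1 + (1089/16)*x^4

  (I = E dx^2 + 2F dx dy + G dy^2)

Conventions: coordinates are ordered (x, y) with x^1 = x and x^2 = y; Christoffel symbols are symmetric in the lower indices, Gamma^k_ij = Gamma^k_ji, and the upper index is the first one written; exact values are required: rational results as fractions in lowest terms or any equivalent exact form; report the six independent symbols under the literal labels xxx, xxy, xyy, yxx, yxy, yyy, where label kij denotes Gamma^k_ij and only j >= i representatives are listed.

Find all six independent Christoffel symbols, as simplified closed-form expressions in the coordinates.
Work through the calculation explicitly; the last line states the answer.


E = 1 + (1089/16)*x^4; F = 0; G = 1
Gamma^k_ij = (1/2) g^{kl} (d_i g_jl + d_j g_il - d_l g_ij), with g^inv = (1/(EG-F^2)) [[G, -F], [-F, E]]
first partials: E_x = (1089/4)*x^3, E_y = 0, F_x = 0, F_y = 0, G_x = 0, G_y = 0
D = EG - F^2 = 1 + (1089/16)*x^4
expanded: Gamma^x_xx = (G E_x - 2F F_x + F E_y)/(2D), Gamma^x_xy = (G E_y - F G_x)/(2D), Gamma^x_yy = (2G F_y - G G_x - F G_y)/(2D), Gamma^y_xx = (2E F_x - E E_y - F E_x)/(2D), Gamma^y_xy = (E G_x - F E_y)/(2D), Gamma^y_yy = (E G_y - 2F F_y + F G_x)/(2D); substitute and cancel common factors

Answer: Gamma_xxx = 2178*x^3/(1089*x^4 + 16), Gamma_xxy = 0, Gamma_xyy = 0, Gamma_yxx = 0, Gamma_yxy = 0, Gamma_yyy = 0


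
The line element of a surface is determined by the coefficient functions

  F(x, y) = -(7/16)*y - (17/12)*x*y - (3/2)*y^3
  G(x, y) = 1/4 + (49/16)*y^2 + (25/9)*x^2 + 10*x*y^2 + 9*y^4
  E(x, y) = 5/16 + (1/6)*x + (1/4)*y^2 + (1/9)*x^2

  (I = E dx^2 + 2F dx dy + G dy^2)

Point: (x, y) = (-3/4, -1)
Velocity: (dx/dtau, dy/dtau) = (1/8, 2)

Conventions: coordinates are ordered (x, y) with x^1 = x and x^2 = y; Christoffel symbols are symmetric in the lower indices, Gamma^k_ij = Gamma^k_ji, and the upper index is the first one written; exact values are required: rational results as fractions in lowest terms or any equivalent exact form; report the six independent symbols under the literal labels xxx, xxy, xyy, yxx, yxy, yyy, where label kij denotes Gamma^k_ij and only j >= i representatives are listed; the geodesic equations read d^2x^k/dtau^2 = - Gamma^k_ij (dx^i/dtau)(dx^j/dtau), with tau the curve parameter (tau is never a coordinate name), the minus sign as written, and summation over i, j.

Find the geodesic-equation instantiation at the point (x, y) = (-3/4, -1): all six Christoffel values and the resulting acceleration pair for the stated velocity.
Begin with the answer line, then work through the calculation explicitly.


Answer: Gamma_xxx = -56/93, Gamma_xxy = -796/465, Gamma_xyy = -4023/310, Gamma_yxx = 32/93, Gamma_yxy = 322/465, Gamma_yyy = -161/465; accelerations (d^2x/dtau^2, d^2y/dtau^2) = (2111/40, 31/30)

E = 1/2, F = 7/8, G = 51/8 at the point
E_x = 0, E_y = -1/2, F_x = 17/12, F_y = -31/8, G_x = 35/6, G_y = -217/8
EG - F^2 = 155/64;  g^inv = (64/155) * [[51/8, -7/8], [-7/8, 1/2]]
first-kind symbols [ij,l] = (1/2)(d_i g_jl + d_j g_il - d_l g_ij): [xx,x] = E_x/2 = 0, [xx,y] = F_x - E_y/2 = 5/3, [xy,x] = E_y/2 = -1/4, [xy,y] = G_x/2 = 35/12, [yy,x] = F_y - G_x/2 = -163/24, [yy,y] = G_y/2 = -217/16
Gamma^x_ij = (G*[ij,x] - F*[ij,y])/(EG - F^2), Gamma^y_ij = (E*[ij,y] - F*[ij,x])/(EG - F^2)
Gamma_xxx = -56/93, Gamma_xxy = -796/465, Gamma_xyy = -4023/310, Gamma_yxx = 32/93, Gamma_yxy = 322/465, Gamma_yyy = -161/465
d^2x/dtau^2 = -(Gamma_xxx*(1/8)^2 + 2*Gamma_xxy*(1/8)*(2) + Gamma_xyy*(2)^2) = 2111/40
d^2y/dtau^2 = -(Gamma_yxx*(1/8)^2 + 2*Gamma_yxy*(1/8)*(2) + Gamma_yyy*(2)^2) = 31/30


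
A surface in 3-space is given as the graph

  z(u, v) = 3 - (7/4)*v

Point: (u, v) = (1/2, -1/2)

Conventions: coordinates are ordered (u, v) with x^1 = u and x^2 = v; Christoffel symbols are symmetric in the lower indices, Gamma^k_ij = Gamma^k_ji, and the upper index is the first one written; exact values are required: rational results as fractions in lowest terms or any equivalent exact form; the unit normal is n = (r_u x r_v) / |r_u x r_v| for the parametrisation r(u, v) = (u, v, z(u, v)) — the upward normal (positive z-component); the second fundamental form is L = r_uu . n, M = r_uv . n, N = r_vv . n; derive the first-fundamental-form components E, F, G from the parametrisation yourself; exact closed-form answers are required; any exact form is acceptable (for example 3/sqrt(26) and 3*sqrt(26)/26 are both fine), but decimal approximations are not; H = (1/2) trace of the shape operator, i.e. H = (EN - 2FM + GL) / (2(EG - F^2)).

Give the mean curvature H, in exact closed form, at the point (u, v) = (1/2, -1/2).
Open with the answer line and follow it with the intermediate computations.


Answer: H = 0

z_u = 0, z_v = -7/4, z_uu = 0, z_uv = 0, z_vv = 0
E = 1, F = 0, G = 65/16; answer radicand W^2 = 65/16
unnormalised second-form numerators: l = 0, m = 0, n = 0; L = l/sqrt(65/16), and similarly M = m/sqrt(W^2), N = n/sqrt(W^2)
H = (E*n - 2*F*m + G*l) / (2*(EG - F^2)*sqrt(W^2)); E*n - 2*F*m + G*l = 0, EG - F^2 = 65/16, so H = (0)/sqrt(65/16)


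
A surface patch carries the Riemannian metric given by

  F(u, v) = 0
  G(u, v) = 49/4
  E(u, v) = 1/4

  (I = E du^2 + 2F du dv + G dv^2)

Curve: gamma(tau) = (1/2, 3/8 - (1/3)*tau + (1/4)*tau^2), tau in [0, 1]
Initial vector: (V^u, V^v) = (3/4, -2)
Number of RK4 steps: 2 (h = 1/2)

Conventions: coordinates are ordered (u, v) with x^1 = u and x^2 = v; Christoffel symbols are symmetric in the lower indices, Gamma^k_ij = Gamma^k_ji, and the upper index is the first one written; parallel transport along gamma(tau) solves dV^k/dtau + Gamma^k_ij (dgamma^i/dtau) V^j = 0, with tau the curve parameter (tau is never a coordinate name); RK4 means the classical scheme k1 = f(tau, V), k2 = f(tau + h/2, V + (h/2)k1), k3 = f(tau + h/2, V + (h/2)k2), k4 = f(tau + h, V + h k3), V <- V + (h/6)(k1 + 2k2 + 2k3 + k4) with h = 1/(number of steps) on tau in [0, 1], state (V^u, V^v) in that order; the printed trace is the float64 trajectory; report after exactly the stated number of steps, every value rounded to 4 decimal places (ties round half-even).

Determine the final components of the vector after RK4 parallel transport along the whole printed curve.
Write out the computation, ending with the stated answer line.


gamma'(tau) = (0, -1/3 + (1/2)*tau); f(tau, V)^k = -Gamma^k_ij(gamma(tau)) gamma'^i(tau) V^j; h = 1/2; intermediate values shown to 6 dp
curve data and Christoffel symbols at the stage parameters:
  tau = 0.000000: gamma = (0.500000, 0.375000), gamma' = (0.000000, -0.333333); Gamma_uuu = 0.000000, Gamma_uuv = 0.000000, Gamma_uvv = 0.000000, Gamma_vuu = 0.000000, Gamma_vuv = 0.000000, Gamma_vvv = 0.000000
  tau = 0.250000: gamma = (0.500000, 0.307292), gamma' = (0.000000, -0.208333); Gamma_uuu = 0.000000, Gamma_uuv = 0.000000, Gamma_uvv = 0.000000, Gamma_vuu = 0.000000, Gamma_vuv = 0.000000, Gamma_vvv = 0.000000
  tau = 0.500000: gamma = (0.500000, 0.270833), gamma' = (0.000000, -0.083333); Gamma_uuu = 0.000000, Gamma_uuv = 0.000000, Gamma_uvv = 0.000000, Gamma_vuu = 0.000000, Gamma_vuv = 0.000000, Gamma_vvv = 0.000000
  tau = 0.750000: gamma = (0.500000, 0.265625), gamma' = (0.000000, 0.041667); Gamma_uuu = 0.000000, Gamma_uuv = 0.000000, Gamma_uvv = 0.000000, Gamma_vuu = 0.000000, Gamma_vuv = 0.000000, Gamma_vvv = 0.000000
  tau = 1.000000: gamma = (0.500000, 0.291667), gamma' = (0.000000, 0.166667); Gamma_uuu = 0.000000, Gamma_uuv = 0.000000, Gamma_uvv = 0.000000, Gamma_vuu = 0.000000, Gamma_vuv = 0.000000, Gamma_vvv = 0.000000
step 0: V^u = 0.7500, V^v = -2.0000
step 1: k1 = (0.000000, 0.000000), k2 = (0.000000, 0.000000), k3 = (0.000000, 0.000000), k4 = (0.000000, 0.000000); V <- V + (h/6)(k1 + 2k2 + 2k3 + k4): V^u = 0.7500, V^v = -2.0000
step 2: k1 = (0.000000, 0.000000), k2 = (0.000000, 0.000000), k3 = (0.000000, 0.000000), k4 = (0.000000, 0.000000); V <- V + (h/6)(k1 + 2k2 + 2k3 + k4): V^u = 0.7500, V^v = -2.0000

Answer: V^u = 0.7500, V^v = -2.0000


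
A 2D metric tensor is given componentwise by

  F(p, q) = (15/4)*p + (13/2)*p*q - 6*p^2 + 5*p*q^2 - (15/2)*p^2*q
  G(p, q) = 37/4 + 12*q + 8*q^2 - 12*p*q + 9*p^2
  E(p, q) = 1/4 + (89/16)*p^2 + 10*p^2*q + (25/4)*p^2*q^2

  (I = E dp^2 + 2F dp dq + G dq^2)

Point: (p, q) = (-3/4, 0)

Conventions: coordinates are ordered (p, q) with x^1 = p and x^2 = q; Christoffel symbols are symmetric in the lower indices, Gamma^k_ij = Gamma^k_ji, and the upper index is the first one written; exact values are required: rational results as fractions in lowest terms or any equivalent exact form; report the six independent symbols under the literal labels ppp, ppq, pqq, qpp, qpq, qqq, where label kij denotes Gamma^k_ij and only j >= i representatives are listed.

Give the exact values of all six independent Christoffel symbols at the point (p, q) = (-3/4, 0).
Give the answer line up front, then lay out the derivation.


Answer: Gamma_ppp = 7284/41269, Gamma_ppq = -6192/41269, Gamma_pqq = 128712/41269, Gamma_qpp = 31803/41269, Gamma_qpq = -22140/41269, Gamma_qqq = 85920/41269

E = 865/256, F = -99/16, G = 229/16 at the point
E_p = -267/32, E_q = 45/8, F_p = 51/4, F_q = -291/32, G_p = -27/2, G_q = 21
EG - F^2 = 41269/4096;  g^inv = (4096/41269) * [[229/16, 99/16], [99/16, 865/256]]
first-kind symbols [ij,l] = (1/2)(d_i g_jl + d_j g_il - d_l g_ij): [pp,p] = E_p/2 = -267/64, [pp,q] = F_p - E_q/2 = 159/16, [pq,p] = E_q/2 = 45/16, [pq,q] = G_p/2 = -27/4, [qq,p] = F_q - G_p/2 = -75/32, [qq,q] = G_q/2 = 21/2
Gamma^p_ij = (G*[ij,p] - F*[ij,q])/(EG - F^2), Gamma^q_ij = (E*[ij,q] - F*[ij,p])/(EG - F^2)


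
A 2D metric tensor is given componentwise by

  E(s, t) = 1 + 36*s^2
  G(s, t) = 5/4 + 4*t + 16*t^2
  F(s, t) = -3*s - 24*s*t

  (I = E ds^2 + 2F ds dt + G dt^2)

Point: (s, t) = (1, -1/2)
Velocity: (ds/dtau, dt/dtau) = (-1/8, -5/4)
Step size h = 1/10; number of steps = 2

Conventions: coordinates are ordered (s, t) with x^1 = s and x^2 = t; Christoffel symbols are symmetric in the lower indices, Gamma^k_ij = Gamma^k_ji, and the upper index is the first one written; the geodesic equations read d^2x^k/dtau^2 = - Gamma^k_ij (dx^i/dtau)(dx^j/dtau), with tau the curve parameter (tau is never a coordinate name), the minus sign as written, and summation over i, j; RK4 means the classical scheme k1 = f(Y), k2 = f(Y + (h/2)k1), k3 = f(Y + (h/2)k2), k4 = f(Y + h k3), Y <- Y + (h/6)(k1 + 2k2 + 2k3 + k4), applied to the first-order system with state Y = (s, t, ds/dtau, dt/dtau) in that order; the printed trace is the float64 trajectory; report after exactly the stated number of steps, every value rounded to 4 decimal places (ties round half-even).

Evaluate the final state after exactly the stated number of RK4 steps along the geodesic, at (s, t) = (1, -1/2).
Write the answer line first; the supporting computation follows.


Answer: s = 0.9930, t = -0.7445, ds/dtau = 0.0502, dt/dtau = -1.1918

f(Y) = (ds/dtau, dt/dtau, -Gamma^s_ij Y'^i Y'^j, -Gamma^t_ij Y'^i Y'^j) with the Gammas evaluated at the stage position; h = 0.100000; intermediate values shown to 6 dp
step 0: s = 1.0000, t = -0.5000, ds/dtau = -0.1250, dt/dtau = -1.2500
step 1:
  k1: at (s, t) = (1.000000, -0.500000), (ds/dtau, dt/dtau) = (-0.125000, -1.250000); Gamma_sss = 0.917197, Gamma_sst = 0.000000, Gamma_stt = -0.611465, Gamma_tss = 0.229299, Gamma_tst = 0.000000, Gamma_ttt = -0.152866; k1 = (-0.125000, -1.250000, 0.941083, 0.235271)
  k2: at (s, t) = (0.993750, -0.562500), (ds/dtau, dt/dtau) = (-0.077946, -1.238236); Gamma_sss = 0.903092, Gamma_sst = 0.000000, Gamma_stt = -0.602061, Gamma_tss = 0.265058, Gamma_tst = 0.000000, Gamma_ttt = -0.176706; k2 = (-0.077946, -1.238236, 0.917611, 0.269320)
  k3: at (s, t) = (0.996103, -0.561912), (ds/dtau, dt/dtau) = (-0.079119, -1.236534); Gamma_sss = 0.901582, Gamma_sst = 0.000000, Gamma_stt = -0.601054, Gamma_tss = 0.263635, Gamma_tst = 0.000000, Gamma_ttt = -0.175757; k3 = (-0.079119, -1.236534, 0.913378, 0.267085)
  k4: at (s, t) = (0.992088, -0.623653), (ds/dtau, dt/dtau) = (-0.033662, -1.223292); Gamma_sss = 0.883797, Gamma_sst = 0.000000, Gamma_stt = -0.589198, Gamma_tss = 0.296149, Gamma_tst = 0.000000, Gamma_ttt = -0.197432; k4 = (-0.033662, -1.223292, 0.880699, 0.295111)
  Y <- Y + (h/6)(k1 + 2k2 + 2k3 + k4): s = 0.9921, t = -0.6237, ds/dtau = -0.0336, dt/dtau = -1.2233
step 2:
  k1: at (s, t) = (0.992120, -0.623714), (ds/dtau, dt/dtau) = (-0.033604, -1.223280); Gamma_sss = 0.883754, Gamma_sst = 0.000000, Gamma_stt = -0.589169, Gamma_tss = 0.296161, Gamma_tst = 0.000000, Gamma_ttt = -0.197440; k1 = (-0.033604, -1.223280, 0.880643, 0.295118)
  k2: at (s, t) = (0.990440, -0.684878), (ds/dtau, dt/dtau) = (0.010428, -1.208524); Gamma_sss = 0.862703, Gamma_sst = 0.000000, Gamma_stt = -0.575135, Gamma_tss = 0.325114, Gamma_tst = 0.000000, Gamma_ttt = -0.216742; k2 = (0.010428, -1.208524, 0.839909, 0.316524)
  k3: at (s, t) = (0.992642, -0.684140), (ds/dtau, dt/dtau) = (0.008391, -1.207454); Gamma_sss = 0.861619, Gamma_sst = 0.000000, Gamma_stt = -0.574413, Gamma_tss = 0.323558, Gamma_tst = 0.000000, Gamma_ttt = -0.215705; k3 = (0.008391, -1.207454, 0.837402, 0.314464)
  k4: at (s, t) = (0.992959, -0.744459), (ds/dtau, dt/dtau) = (0.050136, -1.191834); Gamma_sss = 0.838441, Gamma_sst = 0.000000, Gamma_stt = -0.558961, Gamma_tss = 0.348709, Gamma_tst = 0.000000, Gamma_ttt = -0.232472; k4 = (0.050136, -1.191834, 0.791878, 0.329343)
  Y <- Y + (h/6)(k1 + 2k2 + 2k3 + k4): s = 0.9930, t = -0.7445, ds/dtau = 0.0502, dt/dtau = -1.1918


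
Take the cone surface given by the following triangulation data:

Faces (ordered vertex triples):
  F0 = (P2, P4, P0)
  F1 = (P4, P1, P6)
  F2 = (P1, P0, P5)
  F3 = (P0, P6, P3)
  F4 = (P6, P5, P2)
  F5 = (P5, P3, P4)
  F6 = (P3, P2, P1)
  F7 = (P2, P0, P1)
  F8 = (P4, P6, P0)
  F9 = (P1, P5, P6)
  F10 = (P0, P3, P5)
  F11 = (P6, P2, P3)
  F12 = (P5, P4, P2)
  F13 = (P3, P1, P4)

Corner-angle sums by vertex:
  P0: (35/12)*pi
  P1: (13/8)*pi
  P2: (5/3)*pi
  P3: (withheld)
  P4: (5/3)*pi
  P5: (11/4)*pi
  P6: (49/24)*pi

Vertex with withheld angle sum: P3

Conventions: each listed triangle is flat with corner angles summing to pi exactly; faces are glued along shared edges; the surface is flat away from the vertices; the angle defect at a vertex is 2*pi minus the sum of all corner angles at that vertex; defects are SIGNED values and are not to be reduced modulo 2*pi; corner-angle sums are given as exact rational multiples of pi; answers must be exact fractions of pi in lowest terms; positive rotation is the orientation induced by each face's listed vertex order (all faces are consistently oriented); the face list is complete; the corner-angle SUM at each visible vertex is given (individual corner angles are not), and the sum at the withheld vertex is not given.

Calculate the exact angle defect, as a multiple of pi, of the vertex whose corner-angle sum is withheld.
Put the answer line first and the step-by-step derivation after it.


Answer: defect(P3) = (2/3)*pi

V = 7, E = 21, F = 14; chi = V - E + F = 0
Gauss-Bonnet: total defect = 2*pi*chi = 0; visible defects sum to (-2/3)*pi


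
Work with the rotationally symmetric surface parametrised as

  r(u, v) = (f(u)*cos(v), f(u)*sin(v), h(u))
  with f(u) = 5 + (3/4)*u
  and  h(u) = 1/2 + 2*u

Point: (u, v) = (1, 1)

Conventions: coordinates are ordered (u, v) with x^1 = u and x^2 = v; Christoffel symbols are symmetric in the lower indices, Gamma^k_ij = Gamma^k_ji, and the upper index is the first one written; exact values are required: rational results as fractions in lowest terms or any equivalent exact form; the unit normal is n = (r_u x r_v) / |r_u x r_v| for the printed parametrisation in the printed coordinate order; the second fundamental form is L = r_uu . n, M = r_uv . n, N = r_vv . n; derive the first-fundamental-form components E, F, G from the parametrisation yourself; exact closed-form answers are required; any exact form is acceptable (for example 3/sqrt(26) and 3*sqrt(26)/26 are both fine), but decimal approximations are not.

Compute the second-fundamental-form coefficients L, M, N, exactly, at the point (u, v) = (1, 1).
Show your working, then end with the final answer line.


f = 23/4, f' = 3/4, f'' = 0, h' = 2, h'' = 0
E = 73/16, F = 0, G = 529/16; answer radicand W^2 = 73/16
unnormalised second-form numerators: l = 0, m = 0, n = 23/2; L = l/sqrt(73/16), and similarly M = m/sqrt(W^2), N = n/sqrt(W^2)

Answer: L = 0, M = 0, N = 46*sqrt(73)/73


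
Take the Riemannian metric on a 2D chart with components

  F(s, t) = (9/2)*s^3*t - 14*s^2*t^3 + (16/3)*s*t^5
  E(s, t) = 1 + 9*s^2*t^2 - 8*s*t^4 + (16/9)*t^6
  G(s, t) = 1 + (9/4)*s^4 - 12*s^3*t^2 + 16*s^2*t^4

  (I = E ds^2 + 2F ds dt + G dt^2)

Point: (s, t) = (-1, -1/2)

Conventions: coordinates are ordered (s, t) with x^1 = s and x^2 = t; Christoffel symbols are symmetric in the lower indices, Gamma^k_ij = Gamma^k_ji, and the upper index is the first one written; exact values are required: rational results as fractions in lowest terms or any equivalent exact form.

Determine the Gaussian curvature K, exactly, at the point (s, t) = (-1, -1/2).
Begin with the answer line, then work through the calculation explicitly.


Answer: K = -12960/130321

E = 34/9, F = 25/6, G = 29/4, EG - F^2 = 361/36 at the point
E_s = -5, E_t = -40/3, F_s = -125/12, F_t = -50/3, G_s = -20, G_t = -20
E_tt = 136/3, F_st = 217/6, G_ss = 47
Using the Brioschi determinant formula for K from the metric derivatives:
M1 = [[-E_tt/2 + F_st - G_ss/2, E_s/2, F_s - E_t/2], [F_t - G_s/2, E, F], [G_t/2, F, G]] = [[-10, -5/2, -15/4], [-20/3, 34/9, 25/6], [-10, 25/6, 29/4]]; det M1 = -1390/9
M2 = [[0, E_t/2, G_s/2], [E_t/2, E, F], [G_s/2, F, G]] = [[0, -20/3, -10], [-20/3, 34/9, 25/6], [-10, 25/6, 29/4]]; det M2 = -1300/9
det M1 - det M2 = -10; K = -10 / (361/36)^2 = -12960/130321


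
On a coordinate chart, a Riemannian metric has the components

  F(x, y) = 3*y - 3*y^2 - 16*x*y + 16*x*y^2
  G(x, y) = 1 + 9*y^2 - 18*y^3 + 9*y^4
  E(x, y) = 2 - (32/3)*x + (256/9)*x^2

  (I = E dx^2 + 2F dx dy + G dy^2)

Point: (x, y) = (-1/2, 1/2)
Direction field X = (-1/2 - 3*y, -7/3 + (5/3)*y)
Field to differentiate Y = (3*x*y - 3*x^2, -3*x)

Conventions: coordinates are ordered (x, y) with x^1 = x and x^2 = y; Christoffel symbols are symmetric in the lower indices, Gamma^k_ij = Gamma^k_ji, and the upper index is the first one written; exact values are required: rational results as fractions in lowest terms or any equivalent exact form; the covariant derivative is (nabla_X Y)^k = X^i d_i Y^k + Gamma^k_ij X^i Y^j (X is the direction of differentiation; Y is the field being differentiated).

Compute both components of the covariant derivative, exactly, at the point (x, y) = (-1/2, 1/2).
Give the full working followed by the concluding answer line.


E = 130/9, F = 11/4, G = 25/16 at the point
E_x = -352/9, E_y = 0, F_x = -4, F_y = 0, G_x = 0, G_y = 0
EG - F^2 = 2161/144;  g^inv = (144/2161) * [[25/16, -11/4], [-11/4, 130/9]]
first-kind symbols [ij,l] = (1/2)(d_i g_jl + d_j g_il - d_l g_ij): [xx,x] = E_x/2 = -176/9, [xx,y] = F_x - E_y/2 = -4, [xy,x] = E_y/2 = 0, [xy,y] = G_x/2 = 0, [yy,x] = F_y - G_x/2 = 0, [yy,y] = G_y/2 = 0
Gamma^x_ij = (G*[ij,x] - F*[ij,y])/(EG - F^2), Gamma^y_ij = (E*[ij,y] - F*[ij,x])/(EG - F^2)
Gamma_xxx = -2816/2161, Gamma_xxy = 0, Gamma_xyy = 0, Gamma_yxx = -576/2161, Gamma_yxy = 0, Gamma_yyy = 0
X = (-2, -3/2), Y = (-3/2, 3/2) at the point

Answer: (nabla_X Y)^x = -92139/8644, (nabla_X Y)^y = 11238/2161


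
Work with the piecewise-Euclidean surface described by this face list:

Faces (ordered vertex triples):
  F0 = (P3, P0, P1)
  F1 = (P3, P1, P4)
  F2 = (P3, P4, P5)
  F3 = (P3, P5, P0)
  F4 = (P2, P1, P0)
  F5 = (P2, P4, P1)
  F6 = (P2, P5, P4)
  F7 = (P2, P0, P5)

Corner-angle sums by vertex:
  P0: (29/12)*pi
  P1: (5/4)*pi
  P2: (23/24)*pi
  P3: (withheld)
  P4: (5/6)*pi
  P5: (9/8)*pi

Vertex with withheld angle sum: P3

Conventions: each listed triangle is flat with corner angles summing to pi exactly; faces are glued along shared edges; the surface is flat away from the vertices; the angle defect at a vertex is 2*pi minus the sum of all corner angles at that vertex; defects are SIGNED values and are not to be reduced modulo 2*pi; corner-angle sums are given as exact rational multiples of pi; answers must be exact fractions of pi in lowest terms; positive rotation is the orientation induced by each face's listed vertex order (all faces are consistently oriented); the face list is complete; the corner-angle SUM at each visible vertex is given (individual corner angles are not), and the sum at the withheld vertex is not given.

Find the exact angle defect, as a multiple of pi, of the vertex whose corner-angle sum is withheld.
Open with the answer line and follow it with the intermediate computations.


Answer: defect(P3) = (7/12)*pi

V = 6, E = 12, F = 8; chi = V - E + F = 2
Gauss-Bonnet: total defect = 2*pi*chi = 4*pi; visible defects sum to (41/12)*pi
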